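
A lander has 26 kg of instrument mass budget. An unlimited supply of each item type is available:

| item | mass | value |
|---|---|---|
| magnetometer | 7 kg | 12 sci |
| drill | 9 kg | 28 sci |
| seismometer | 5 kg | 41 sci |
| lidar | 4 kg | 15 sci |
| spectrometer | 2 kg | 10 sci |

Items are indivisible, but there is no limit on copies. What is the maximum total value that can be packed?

205 sci

Best value-per-unit is seismometer at 41/5, and filling with it alone uses mass 5×5=25. No mix of the others beats 5×41 = 205.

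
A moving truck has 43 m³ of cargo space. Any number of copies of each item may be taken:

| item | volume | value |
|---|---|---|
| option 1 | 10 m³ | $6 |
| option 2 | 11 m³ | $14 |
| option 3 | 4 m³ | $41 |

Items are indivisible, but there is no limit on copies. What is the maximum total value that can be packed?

$410

Best value-per-unit is option 3 at 41/4, and filling with it alone uses volume 10×4=40. No mix of the others beats 10×41 = 410.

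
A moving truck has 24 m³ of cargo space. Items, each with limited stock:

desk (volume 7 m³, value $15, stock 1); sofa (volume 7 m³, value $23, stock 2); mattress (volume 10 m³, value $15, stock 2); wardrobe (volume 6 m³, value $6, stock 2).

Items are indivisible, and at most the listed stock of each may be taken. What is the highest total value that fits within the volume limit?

$61

Best selections within volume 24 and stock limits:
- 1×desk + 2×sofa: volume 21, value 61
- 2×sofa + 1×mattress: volume 24, value 61
- 1×desk + 1×sofa + 1×mattress: volume 24, value 53
- 2×sofa + 1×wardrobe: volume 20, value 52
Best: $61.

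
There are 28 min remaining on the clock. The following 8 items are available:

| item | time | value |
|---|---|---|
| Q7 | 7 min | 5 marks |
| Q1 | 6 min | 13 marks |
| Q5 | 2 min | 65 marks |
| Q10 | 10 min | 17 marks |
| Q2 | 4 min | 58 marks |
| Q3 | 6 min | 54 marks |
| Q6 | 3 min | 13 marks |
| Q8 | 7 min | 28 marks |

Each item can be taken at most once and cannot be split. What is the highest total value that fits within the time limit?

This is a 0/1 knapsack; check combinations near the capacity.
- Q1+Q5+Q2+Q3+Q6+Q8: time 6+2+4+6+3+7=28, value 13+65+58+54+13+28=231
- Q5+Q2+Q3+Q6+Q8: time 2+4+6+3+7=22, value 65+58+54+13+28=218
- Q1+Q5+Q2+Q3+Q8: time 6+2+4+6+7=25, value 13+65+58+54+28=218
Best: 231 marks.

231 marks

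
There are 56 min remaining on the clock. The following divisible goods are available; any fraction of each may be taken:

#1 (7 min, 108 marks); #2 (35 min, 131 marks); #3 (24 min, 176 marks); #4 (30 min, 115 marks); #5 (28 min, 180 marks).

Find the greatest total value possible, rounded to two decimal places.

444.71

Take in order of value per unit:
- #1 (108/7 per unit): all 7 → value 108, running total 108.00
- #3 (176/24 per unit): all 24 → value 176, running total 284.00
- #5 (180/28 per unit): 25 of 28 → value 25×180/28 = 160.7143, running total 444.71
Total 444.71.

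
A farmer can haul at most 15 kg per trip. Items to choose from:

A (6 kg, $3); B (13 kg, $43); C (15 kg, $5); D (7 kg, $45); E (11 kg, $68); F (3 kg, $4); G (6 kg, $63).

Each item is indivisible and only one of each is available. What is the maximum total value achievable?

Check high-value combinations within 15 kg:
- D+G: weight 7+6=13, value 45+63=108
- E+F: weight 11+3=14, value 68+4=72
- A+F+G: weight 6+3+6=15, value 3+4+63=70
- E: weight 11, value 68
- F+G: weight 3+6=9, value 4+63=67
Best: $108.

$108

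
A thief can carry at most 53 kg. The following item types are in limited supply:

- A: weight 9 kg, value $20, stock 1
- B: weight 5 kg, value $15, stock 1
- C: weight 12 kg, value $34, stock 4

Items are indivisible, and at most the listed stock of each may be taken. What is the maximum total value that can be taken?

Best selections within weight 53 and stock limits:
- 1×B + 4×C: weight 53, value 151
- 1×A + 1×B + 3×C: weight 50, value 137
- 4×C: weight 48, value 136
- 1×A + 3×C: weight 45, value 122
Best: $151.

$151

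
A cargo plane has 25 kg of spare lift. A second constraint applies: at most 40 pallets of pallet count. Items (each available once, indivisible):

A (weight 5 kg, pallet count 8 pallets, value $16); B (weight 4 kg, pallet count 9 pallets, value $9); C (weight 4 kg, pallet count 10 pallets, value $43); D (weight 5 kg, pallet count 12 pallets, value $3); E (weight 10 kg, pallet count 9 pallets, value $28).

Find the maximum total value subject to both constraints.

$96

Feasible sets respecting both limits:
- A+B+C+E: weight 23, pallet count 36, value 96
- A+C+D+E: weight 24, pallet count 39, value 90
- A+C+E: weight 19, pallet count 27, value 87
- B+C+D+E: weight 23, pallet count 40, value 83
Best: $96.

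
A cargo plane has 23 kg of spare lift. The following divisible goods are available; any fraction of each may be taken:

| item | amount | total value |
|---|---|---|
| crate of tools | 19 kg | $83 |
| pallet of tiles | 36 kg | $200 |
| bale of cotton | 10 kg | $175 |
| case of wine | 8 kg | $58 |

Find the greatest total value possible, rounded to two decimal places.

260.78

Take in order of value per unit:
- bale of cotton (175/10 per unit): all 10 → value 175, running total 175.00
- case of wine (58/8 per unit): all 8 → value 58, running total 233.00
- pallet of tiles (200/36 per unit): 5 of 36 → value 5×200/36 = 27.7778, running total 260.78
Total 260.78.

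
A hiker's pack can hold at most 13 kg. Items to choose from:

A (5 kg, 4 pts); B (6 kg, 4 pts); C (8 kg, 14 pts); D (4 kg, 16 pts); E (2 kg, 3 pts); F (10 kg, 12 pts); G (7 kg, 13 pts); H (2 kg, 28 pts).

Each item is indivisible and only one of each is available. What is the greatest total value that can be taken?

Check high-value combinations within 13 kg:
- D+G+H: weight 4+7+2=13, value 16+13+28=57
- A+D+E+H: weight 5+4+2+2=13, value 4+16+3+28=51
- A+D+H: weight 5+4+2=11, value 4+16+28=48
- B+D+H: weight 6+4+2=12, value 4+16+28=48
Best: 57 pts.

57 pts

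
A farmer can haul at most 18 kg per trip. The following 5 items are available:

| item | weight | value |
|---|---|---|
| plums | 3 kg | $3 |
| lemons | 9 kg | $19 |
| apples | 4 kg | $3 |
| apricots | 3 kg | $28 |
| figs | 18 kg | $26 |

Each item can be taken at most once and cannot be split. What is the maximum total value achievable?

Check high-value combinations within 18 kg:
- plums+lemons+apricots: weight 3+9+3=15, value 3+19+28=50
- lemons+apples+apricots: weight 9+4+3=16, value 19+3+28=50
- lemons+apricots: weight 9+3=12, value 19+28=47
Best: $50.

$50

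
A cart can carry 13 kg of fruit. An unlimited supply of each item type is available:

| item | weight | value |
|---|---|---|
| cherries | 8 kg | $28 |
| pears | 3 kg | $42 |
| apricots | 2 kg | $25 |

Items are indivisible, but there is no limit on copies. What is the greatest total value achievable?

Best value-per-unit is pears at 42/3; filling with it alone gives 4×42 = 168.
Optimal mix: 3×pears + 2×apricots → weight 13, value 176.

$176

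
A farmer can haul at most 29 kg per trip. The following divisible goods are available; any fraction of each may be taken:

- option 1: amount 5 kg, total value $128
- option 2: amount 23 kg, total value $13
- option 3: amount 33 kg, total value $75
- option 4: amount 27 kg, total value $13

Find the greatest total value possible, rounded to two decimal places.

182.55

Take in order of value per unit:
- option 1 (128/5 per unit): all 5 → value 128, running total 128.00
- option 3 (75/33 per unit): 24 of 33 → value 24×75/33 = 54.5455, running total 182.55
Total 182.55.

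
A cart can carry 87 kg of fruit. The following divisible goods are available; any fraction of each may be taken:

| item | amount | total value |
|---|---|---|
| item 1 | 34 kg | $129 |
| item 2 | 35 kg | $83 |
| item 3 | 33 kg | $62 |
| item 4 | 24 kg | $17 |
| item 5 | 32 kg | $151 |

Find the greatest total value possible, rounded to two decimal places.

329.80

Take in order of value per unit:
- item 5 (151/32 per unit): all 32 → value 151, running total 151.00
- item 1 (129/34 per unit): all 34 → value 129, running total 280.00
- item 2 (83/35 per unit): 21 of 35 → value 21×83/35 = 49.8000, running total 329.80
Total 329.80.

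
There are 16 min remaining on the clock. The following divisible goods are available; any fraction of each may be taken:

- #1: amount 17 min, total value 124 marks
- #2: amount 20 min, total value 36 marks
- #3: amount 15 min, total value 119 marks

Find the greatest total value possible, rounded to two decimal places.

Take in order of value per unit:
- #3 (119/15 per unit): all 15 → value 119, running total 119.00
- #1 (124/17 per unit): 1 of 17 → value 1×124/17 = 7.2941, running total 126.29
Total 126.29.

126.29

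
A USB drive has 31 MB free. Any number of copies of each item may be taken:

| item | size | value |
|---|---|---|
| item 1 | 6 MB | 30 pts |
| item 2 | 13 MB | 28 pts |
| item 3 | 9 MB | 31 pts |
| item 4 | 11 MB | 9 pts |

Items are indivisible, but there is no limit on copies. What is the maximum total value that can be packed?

150 pts

Best value-per-unit is item 1 at 30/6, and filling with it alone uses size 5×6=30. No mix of the others beats 5×30 = 150.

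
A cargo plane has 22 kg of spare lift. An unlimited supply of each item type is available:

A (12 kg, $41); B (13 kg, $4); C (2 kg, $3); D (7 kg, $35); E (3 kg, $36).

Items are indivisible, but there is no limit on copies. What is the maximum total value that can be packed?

Best value-per-unit is E at 36/3, and filling with it alone uses weight 7×3=21. No mix of the others beats 7×36 = 252.

$252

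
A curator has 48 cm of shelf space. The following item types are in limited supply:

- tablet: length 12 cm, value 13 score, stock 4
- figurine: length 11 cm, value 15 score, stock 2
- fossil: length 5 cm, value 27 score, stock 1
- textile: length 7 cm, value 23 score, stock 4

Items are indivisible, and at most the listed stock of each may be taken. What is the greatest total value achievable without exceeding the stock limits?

134 score

Top feasible selections:
- 1×figurine + 1×fossil + 4×textile: length 44, value 134
- 1×tablet + 1×fossil + 4×textile: length 45, value 132
Best: 134 score.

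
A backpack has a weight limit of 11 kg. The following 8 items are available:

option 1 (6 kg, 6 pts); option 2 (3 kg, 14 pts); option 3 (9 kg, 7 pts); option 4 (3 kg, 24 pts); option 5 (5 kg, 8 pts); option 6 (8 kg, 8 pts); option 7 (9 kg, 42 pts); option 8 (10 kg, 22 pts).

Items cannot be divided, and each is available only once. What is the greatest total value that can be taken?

Check high-value combinations within 11 kg:
- option 2+option 4+option 5: weight 3+3+5=11, value 14+24+8=46
- option 7: weight 9, value 42
- option 2+option 4: weight 3+3=6, value 14+24=38
- option 4+option 5: weight 3+5=8, value 24+8=32
- option 4+option 6: weight 3+8=11, value 24+8=32
Best: 46 pts.

46 pts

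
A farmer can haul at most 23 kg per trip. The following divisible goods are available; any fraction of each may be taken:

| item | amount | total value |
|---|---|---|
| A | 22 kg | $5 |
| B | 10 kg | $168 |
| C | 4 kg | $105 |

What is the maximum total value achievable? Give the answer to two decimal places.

275.05

Take in order of value per unit:
- C (105/4 per unit): all 4 → value 105, running total 105.00
- B (168/10 per unit): all 10 → value 168, running total 273.00
- A (5/22 per unit): 9 of 22 → value 9×5/22 = 2.0455, running total 275.05
Total 275.05.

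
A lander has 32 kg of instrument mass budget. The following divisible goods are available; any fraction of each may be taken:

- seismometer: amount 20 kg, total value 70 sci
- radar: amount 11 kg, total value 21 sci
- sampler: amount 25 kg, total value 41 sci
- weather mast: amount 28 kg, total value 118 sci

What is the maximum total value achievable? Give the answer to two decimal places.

132.00

Take in order of value per unit:
- weather mast (118/28 per unit): all 28 → value 118, running total 118.00
- seismometer (70/20 per unit): 4 of 20 → value 4×70/20 = 14.0000, running total 132.00
Total 132.00.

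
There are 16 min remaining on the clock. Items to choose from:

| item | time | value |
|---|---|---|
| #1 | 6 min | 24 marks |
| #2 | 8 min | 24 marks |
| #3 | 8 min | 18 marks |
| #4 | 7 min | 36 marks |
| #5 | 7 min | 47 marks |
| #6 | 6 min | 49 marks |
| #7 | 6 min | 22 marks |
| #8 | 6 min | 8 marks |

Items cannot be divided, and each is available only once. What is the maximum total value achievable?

96 marks

Check high-value combinations within 16 min:
- #5+#6: time 7+6=13, value 47+49=96
- #4+#6: time 7+6=13, value 36+49=85
- #4+#5: time 7+7=14, value 36+47=83
- #1+#6: time 6+6=12, value 24+49=73
Best: 96 marks.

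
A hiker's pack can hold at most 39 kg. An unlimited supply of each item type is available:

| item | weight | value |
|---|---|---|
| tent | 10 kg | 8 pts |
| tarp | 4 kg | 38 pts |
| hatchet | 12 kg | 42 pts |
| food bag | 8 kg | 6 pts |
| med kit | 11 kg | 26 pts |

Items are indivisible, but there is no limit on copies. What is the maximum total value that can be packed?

Best value-per-unit is tarp at 38/4, and filling with it alone uses weight 9×4=36. No mix of the others beats 9×38 = 342.

342 pts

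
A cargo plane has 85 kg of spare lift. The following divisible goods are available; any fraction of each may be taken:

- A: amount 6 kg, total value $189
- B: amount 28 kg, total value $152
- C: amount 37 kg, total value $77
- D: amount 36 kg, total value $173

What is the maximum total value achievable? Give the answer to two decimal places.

545.22

Take in order of value per unit:
- A (189/6 per unit): all 6 → value 189, running total 189.00
- B (152/28 per unit): all 28 → value 152, running total 341.00
- D (173/36 per unit): all 36 → value 173, running total 514.00
- C (77/37 per unit): 15 of 37 → value 15×77/37 = 31.2162, running total 545.22
Total 545.22.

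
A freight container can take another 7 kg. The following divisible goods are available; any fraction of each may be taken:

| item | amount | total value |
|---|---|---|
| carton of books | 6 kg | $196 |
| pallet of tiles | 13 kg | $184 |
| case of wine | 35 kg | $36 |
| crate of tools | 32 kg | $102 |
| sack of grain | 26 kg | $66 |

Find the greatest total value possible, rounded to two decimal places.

210.15

Take in order of value per unit:
- carton of books (196/6 per unit): all 6 → value 196, running total 196.00
- pallet of tiles (184/13 per unit): 1 of 13 → value 1×184/13 = 14.1538, running total 210.15
Total 210.15.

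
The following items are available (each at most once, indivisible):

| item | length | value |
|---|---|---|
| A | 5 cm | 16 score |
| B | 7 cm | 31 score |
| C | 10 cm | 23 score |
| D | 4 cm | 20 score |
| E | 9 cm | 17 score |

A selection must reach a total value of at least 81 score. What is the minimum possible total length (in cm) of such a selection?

Subsets with value ≥ 81, sorted by total length:
- A+B+D+E: length 25, value 84
- A+B+C+D: length 26, value 90
- B+C+D+E: length 30, value 91
Minimum length: 25 cm.

25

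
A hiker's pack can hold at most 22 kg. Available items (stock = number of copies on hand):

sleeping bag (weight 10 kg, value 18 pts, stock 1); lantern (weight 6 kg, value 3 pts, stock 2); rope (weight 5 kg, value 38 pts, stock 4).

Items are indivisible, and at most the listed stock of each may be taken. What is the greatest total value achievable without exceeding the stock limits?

Top feasible selections:
- 4×rope: weight 20, value 152
- 1×lantern + 3×rope: weight 21, value 117
- 3×rope: weight 15, value 114
Best: 152 pts.

152 pts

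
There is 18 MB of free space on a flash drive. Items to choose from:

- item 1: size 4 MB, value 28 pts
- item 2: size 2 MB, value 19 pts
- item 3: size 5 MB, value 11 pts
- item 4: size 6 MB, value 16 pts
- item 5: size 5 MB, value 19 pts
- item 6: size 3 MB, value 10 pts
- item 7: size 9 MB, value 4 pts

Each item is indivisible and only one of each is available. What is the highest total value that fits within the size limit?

82 pts

Check high-value combinations within 18 MB:
- item 1+item 2+item 4+item 5: size 4+2+6+5=17, value 28+19+16+19=82
- item 1+item 2+item 3+item 5: size 4+2+5+5=16, value 28+19+11+19=77
- item 1+item 2+item 5+item 6: size 4+2+5+3=14, value 28+19+19+10=76
- item 1+item 2+item 3+item 4: size 4+2+5+6=17, value 28+19+11+16=74
Best: 82 pts.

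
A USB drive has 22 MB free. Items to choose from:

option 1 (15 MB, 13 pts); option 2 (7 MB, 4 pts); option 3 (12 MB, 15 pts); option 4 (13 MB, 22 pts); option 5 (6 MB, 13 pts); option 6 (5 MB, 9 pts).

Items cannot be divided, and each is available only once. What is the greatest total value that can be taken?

Check high-value combinations within 22 MB:
- option 4+option 5: size 13+6=19, value 22+13=35
- option 4+option 6: size 13+5=18, value 22+9=31
- option 3+option 5: size 12+6=18, value 15+13=28
- option 2+option 5+option 6: size 7+6+5=18, value 4+13+9=26
Best: 35 pts.

35 pts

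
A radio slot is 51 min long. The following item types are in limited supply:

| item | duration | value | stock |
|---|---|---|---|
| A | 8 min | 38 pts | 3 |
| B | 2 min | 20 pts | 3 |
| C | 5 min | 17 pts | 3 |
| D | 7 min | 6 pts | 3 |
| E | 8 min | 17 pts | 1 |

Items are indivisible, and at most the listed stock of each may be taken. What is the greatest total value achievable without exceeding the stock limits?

Best selections within duration 51 and stock limits:
- 3×A + 3×B + 3×C: duration 45, value 225
- 3×A + 3×B + 2×C + 1×E: duration 48, value 225
- 3×A + 2×B + 3×C + 1×E: duration 51, value 222
Best: 225 pts.

225 pts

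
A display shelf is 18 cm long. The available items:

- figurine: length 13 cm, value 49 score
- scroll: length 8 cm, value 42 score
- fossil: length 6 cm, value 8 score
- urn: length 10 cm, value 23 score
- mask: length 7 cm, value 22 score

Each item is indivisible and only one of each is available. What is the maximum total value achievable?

Check high-value combinations within 18 cm:
- scroll+urn: length 8+10=18, value 42+23=65
- scroll+mask: length 8+7=15, value 42+22=64
- scroll+fossil: length 8+6=14, value 42+8=50
- figurine: length 13, value 49
- urn+mask: length 10+7=17, value 23+22=45
Best: 65 score.

65 score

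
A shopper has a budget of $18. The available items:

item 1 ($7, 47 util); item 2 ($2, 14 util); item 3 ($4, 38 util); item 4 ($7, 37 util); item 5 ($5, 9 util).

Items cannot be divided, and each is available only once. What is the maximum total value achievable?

Check high-value combinations within $18:
- item 1+item 3+item 4: cost 7+4+7=18, value 47+38+37=122
- item 1+item 2+item 3+item 5: cost 7+2+4+5=18, value 47+14+38+9=108
- item 1+item 2+item 3: cost 7+2+4=13, value 47+14+38=99
- item 1+item 2+item 4: cost 7+2+7=16, value 47+14+37=98
Best: 122 util.

122 util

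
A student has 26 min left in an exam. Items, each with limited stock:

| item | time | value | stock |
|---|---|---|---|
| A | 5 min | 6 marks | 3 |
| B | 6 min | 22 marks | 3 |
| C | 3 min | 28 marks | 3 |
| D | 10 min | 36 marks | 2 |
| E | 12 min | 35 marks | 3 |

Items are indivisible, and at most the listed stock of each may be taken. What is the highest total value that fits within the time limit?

Best selections within time 26 and stock limits:
- 1×B + 3×C + 1×D: time 25, value 142
- 1×A + 2×B + 3×C: time 26, value 134
- 2×B + 3×C: time 21, value 128
Best: 142 marks.

142 marks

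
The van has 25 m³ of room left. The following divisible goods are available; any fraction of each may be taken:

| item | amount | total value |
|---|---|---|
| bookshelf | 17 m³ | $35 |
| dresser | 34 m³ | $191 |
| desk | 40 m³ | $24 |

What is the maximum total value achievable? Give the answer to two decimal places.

Take in order of value per unit:
- dresser (191/34 per unit): 25 of 34 → value 25×191/34 = 140.4412, running total 140.44
Total 140.44.

140.44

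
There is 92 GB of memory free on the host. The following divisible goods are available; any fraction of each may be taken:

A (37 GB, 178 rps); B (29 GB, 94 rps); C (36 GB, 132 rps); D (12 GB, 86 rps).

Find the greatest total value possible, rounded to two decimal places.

Take in order of value per unit:
- D (86/12 per unit): all 12 → value 86, running total 86.00
- A (178/37 per unit): all 37 → value 178, running total 264.00
- C (132/36 per unit): all 36 → value 132, running total 396.00
- B (94/29 per unit): 7 of 29 → value 7×94/29 = 22.6897, running total 418.69
Total 418.69.

418.69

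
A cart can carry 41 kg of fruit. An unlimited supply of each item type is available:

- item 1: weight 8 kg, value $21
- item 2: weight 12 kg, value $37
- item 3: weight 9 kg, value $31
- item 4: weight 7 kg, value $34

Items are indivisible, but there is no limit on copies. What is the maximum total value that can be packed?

Best value-per-unit is item 4 at 34/7; filling with it alone gives 5×34 = 170.
Optimal mix: 1×item 2 + 4×item 4 → weight 40, value 173.

$173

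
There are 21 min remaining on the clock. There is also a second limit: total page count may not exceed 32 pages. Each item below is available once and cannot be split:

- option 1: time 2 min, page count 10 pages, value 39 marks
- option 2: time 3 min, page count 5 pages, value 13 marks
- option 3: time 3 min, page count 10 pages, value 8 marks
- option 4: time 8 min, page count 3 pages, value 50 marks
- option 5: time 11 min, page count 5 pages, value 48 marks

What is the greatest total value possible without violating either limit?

Feasible sets respecting both limits:
- option 1+option 4+option 5: time 21, page count 18, value 137
- option 1+option 2+option 3+option 4: time 16, page count 28, value 110
- option 1+option 2+option 3+option 5: time 19, page count 30, value 108
- option 1+option 2+option 4: time 13, page count 18, value 102
Best: 137 marks.

137 marks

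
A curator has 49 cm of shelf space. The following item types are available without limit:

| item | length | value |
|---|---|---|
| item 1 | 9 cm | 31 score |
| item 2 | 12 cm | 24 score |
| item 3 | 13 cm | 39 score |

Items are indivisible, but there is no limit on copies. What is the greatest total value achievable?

Best value-per-unit is item 1 at 31/9; filling with it alone gives 5×31 = 155.
Optimal mix: 4×item 1 + 1×item 3 → length 49, value 163.

163 score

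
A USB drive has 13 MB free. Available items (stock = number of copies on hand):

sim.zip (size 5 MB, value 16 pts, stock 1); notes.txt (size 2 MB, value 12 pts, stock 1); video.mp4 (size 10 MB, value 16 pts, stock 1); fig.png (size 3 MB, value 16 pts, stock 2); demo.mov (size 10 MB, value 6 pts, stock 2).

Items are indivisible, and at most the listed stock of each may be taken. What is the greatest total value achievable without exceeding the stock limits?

60 pts

Top feasible selections:
- 1×sim.zip + 1×notes.txt + 2×fig.png: size 13, value 60
- 1×sim.zip + 2×fig.png: size 11, value 48
- 1×notes.txt + 2×fig.png: size 8, value 44
- 1×sim.zip + 1×notes.txt + 1×fig.png: size 10, value 44
Best: 60 pts.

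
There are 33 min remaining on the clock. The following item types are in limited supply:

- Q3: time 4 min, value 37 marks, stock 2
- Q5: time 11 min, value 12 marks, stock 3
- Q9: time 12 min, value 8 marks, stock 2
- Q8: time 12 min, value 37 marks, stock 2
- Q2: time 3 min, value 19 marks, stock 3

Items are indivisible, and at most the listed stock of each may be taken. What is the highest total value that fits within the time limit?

168 marks

Top feasible selections:
- 2×Q3 + 1×Q8 + 3×Q2: time 29, value 168
- 2×Q3 + 1×Q8 + 2×Q2: time 26, value 149
- 2×Q3 + 2×Q8: time 32, value 148
- 2×Q3 + 1×Q5 + 3×Q2: time 28, value 143
Best: 168 marks.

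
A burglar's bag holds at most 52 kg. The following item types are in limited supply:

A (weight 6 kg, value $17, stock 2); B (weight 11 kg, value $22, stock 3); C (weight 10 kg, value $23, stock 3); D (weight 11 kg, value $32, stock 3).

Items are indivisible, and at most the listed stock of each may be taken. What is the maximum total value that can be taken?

Top feasible selections:
- 1×A + 1×C + 3×D: weight 49, value 136
- 1×A + 1×B + 3×D: weight 50, value 135
- 3×C + 2×D: weight 52, value 133
Best: $136.

$136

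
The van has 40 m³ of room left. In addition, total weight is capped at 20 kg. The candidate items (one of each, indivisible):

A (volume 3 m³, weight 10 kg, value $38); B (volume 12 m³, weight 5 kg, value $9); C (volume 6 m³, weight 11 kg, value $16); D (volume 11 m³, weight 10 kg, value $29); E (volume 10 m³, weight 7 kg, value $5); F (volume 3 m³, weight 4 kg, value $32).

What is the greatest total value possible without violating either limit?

Feasible sets respecting both limits:
- A+B+F: volume 18, weight 19, value 79
- A+F: volume 6, weight 14, value 70
- B+D+F: volume 26, weight 19, value 70
- A+D: volume 14, weight 20, value 67
Best: $79.

$79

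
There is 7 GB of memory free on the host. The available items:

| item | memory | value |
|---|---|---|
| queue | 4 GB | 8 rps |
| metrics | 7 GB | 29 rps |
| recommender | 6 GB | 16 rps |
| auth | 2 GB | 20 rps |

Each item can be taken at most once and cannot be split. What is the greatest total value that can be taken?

29 rps

Check high-value combinations within 7 GB:
- metrics: memory 7, value 29
- queue+auth: memory 4+2=6, value 8+20=28
- auth: memory 2, value 20
- recommender: memory 6, value 16
- queue: memory 4, value 8
Best: 29 rps.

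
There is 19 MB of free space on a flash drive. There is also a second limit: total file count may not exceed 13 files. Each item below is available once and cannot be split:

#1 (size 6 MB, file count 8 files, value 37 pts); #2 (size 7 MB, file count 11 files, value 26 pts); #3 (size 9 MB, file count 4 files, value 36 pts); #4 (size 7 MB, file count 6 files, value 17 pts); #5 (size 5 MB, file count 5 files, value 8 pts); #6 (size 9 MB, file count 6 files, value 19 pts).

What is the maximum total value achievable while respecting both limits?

73 pts

Feasible sets respecting both limits:
- #1+#3: size 15, file count 12, value 73
- #3+#6: size 18, file count 10, value 55
- #3+#4: size 16, file count 10, value 53
- #1+#5: size 11, file count 13, value 45
Best: 73 pts.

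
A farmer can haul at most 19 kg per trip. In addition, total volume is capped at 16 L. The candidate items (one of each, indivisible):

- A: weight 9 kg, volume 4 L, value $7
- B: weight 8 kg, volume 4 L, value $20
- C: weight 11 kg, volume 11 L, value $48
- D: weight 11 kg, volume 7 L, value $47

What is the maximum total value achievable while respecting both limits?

Feasible sets respecting both limits:
- B+C: weight 19, volume 15, value 68
- B+D: weight 19, volume 11, value 67
- C: weight 11, volume 11, value 48
- D: weight 11, volume 7, value 47
Best: $68.

$68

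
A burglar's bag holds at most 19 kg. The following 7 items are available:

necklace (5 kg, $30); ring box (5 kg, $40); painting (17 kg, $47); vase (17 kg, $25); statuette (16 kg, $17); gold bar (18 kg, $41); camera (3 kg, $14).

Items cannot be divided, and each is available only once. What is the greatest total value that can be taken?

$84

Check high-value combinations within 19 kg:
- necklace+ring box+camera: weight 5+5+3=13, value 30+40+14=84
- necklace+ring box: weight 5+5=10, value 30+40=70
- ring box+camera: weight 5+3=8, value 40+14=54
- painting: weight 17, value 47
- necklace+camera: weight 5+3=8, value 30+14=44
Best: $84.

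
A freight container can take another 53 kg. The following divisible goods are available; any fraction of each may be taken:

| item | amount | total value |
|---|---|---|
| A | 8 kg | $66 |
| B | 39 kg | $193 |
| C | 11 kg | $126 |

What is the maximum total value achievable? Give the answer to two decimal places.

360.26

Take in order of value per unit:
- C (126/11 per unit): all 11 → value 126, running total 126.00
- A (66/8 per unit): all 8 → value 66, running total 192.00
- B (193/39 per unit): 34 of 39 → value 34×193/39 = 168.2564, running total 360.26
Total 360.26.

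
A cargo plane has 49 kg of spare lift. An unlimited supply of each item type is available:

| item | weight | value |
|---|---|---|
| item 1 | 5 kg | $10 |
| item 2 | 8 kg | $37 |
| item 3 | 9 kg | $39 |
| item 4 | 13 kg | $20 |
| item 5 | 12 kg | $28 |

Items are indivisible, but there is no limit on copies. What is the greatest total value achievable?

$224

Best value-per-unit is item 2 at 37/8; filling with it alone gives 6×37 = 222.
Optimal mix: 5×item 2 + 1×item 3 → weight 49, value 224.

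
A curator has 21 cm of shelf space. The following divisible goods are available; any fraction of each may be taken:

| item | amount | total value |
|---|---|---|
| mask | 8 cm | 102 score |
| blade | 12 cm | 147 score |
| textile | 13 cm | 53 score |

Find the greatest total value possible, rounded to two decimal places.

253.08

Take in order of value per unit:
- mask (102/8 per unit): all 8 → value 102, running total 102.00
- blade (147/12 per unit): all 12 → value 147, running total 249.00
- textile (53/13 per unit): 1 of 13 → value 1×53/13 = 4.0769, running total 253.08
Total 253.08.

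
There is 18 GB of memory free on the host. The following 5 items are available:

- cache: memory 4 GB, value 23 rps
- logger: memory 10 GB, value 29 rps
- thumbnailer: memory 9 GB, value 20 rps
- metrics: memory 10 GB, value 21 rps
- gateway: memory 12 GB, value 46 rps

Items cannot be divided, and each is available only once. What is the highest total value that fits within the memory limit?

Check high-value combinations within 18 GB:
- cache+gateway: memory 4+12=16, value 23+46=69
- cache+logger: memory 4+10=14, value 23+29=52
- gateway: memory 12, value 46
Best: 69 rps.

69 rps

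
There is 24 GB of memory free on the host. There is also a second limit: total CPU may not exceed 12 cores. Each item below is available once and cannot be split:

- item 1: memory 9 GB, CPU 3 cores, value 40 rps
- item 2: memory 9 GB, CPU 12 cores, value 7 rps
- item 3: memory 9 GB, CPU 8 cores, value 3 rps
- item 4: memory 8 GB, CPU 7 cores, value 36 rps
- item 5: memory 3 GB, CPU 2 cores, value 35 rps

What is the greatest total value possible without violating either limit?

111 rps

Feasible sets respecting both limits:
- item 1+item 4+item 5: memory 20, CPU 12, value 111
- item 1+item 4: memory 17, CPU 10, value 76
- item 1+item 5: memory 12, CPU 5, value 75
Best: 111 rps.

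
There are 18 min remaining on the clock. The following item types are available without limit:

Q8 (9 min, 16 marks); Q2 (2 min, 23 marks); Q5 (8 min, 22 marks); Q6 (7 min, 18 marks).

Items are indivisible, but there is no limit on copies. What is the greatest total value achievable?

207 marks

Best value-per-unit is Q2 at 23/2, and filling with it alone uses time 9×2=18. No mix of the others beats 9×23 = 207.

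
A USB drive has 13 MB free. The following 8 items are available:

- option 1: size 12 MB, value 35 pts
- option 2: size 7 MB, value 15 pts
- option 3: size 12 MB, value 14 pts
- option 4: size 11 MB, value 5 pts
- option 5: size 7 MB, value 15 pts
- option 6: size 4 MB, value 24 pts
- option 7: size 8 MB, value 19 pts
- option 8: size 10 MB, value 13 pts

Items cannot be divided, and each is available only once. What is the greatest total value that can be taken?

Check high-value combinations within 13 MB:
- option 6+option 7: size 4+8=12, value 24+19=43
- option 2+option 6: size 7+4=11, value 15+24=39
- option 5+option 6: size 7+4=11, value 15+24=39
- option 1: size 12, value 35
- option 6: size 4, value 24
Best: 43 pts.

43 pts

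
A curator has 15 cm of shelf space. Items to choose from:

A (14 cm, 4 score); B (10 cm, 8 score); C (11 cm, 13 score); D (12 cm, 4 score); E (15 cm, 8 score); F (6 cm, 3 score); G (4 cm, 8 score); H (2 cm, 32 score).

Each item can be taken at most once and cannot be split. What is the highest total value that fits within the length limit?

45 score

Check high-value combinations within 15 cm:
- C+H: length 11+2=13, value 13+32=45
- F+G+H: length 6+4+2=12, value 3+8+32=43
- G+H: length 4+2=6, value 8+32=40
- B+H: length 10+2=12, value 8+32=40
Best: 45 score.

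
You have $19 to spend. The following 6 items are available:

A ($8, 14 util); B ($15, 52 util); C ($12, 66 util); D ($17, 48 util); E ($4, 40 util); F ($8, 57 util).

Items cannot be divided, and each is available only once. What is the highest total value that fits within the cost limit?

This is a 0/1 knapsack; check combinations near the capacity.
- C+E: cost 12+4=16, value 66+40=106
- E+F: cost 4+8=12, value 40+57=97
- B+E: cost 15+4=19, value 52+40=92
Best: 106 util.

106 util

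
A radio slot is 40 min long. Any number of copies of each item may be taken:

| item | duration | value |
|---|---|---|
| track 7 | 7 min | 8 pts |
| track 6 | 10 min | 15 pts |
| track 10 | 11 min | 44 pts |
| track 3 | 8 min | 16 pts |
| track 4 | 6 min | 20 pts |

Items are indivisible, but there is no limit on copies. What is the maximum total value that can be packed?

Best value-per-unit is track 10 at 44/11; filling with it alone gives 3×44 = 132.
Optimal mix: 3×track 10 + 1×track 4 → duration 39, value 152.

152 pts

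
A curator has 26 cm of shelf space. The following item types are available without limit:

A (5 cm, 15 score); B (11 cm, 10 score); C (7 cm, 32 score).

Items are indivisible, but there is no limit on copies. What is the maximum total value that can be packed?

111 score

Best value-per-unit is C at 32/7; filling with it alone gives 3×32 = 96.
Optimal mix: 1×A + 3×C → length 26, value 111.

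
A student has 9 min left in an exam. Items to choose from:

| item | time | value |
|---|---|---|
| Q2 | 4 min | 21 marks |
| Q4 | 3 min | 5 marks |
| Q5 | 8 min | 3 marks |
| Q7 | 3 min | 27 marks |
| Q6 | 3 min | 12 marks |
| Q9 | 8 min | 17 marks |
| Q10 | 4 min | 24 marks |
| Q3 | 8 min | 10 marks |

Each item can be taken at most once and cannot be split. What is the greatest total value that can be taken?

51 marks

This is a 0/1 knapsack; check combinations near the capacity.
- Q7+Q10: time 3+4=7, value 27+24=51
- Q2+Q7: time 4+3=7, value 21+27=48
- Q2+Q10: time 4+4=8, value 21+24=45
- Q4+Q7+Q6: time 3+3+3=9, value 5+27+12=44
Best: 51 marks.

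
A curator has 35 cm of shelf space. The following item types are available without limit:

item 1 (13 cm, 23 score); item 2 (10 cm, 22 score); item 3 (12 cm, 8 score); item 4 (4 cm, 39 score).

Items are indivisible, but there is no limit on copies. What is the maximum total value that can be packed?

Best value-per-unit is item 4 at 39/4, and filling with it alone uses length 8×4=32. No mix of the others beats 8×39 = 312.

312 score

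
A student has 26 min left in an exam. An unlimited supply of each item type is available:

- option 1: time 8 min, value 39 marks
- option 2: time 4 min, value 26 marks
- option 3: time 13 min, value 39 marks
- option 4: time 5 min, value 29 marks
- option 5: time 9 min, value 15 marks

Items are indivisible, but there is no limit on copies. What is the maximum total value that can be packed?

Best value-per-unit is option 2 at 26/4; filling with it alone gives 6×26 = 156.
Optimal mix: 4×option 2 + 2×option 4 → time 26, value 162.

162 marks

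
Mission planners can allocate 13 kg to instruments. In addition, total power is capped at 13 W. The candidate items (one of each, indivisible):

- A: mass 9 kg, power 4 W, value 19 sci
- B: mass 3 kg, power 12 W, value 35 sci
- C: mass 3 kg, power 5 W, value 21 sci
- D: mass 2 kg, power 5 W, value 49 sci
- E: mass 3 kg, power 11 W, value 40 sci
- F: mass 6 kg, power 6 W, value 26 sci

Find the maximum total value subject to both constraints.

Feasible sets respecting both limits:
- D+F: mass 8, power 11, value 75
- C+D: mass 5, power 10, value 70
- A+D: mass 11, power 9, value 68
Best: 75 sci.

75 sci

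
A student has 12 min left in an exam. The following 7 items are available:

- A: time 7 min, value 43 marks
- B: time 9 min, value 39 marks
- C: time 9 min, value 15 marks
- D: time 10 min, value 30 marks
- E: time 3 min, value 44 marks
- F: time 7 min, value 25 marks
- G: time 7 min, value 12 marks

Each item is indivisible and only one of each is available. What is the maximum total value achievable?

Check high-value combinations within 12 min:
- A+E: time 7+3=10, value 43+44=87
- B+E: time 9+3=12, value 39+44=83
- E+F: time 3+7=10, value 44+25=69
- C+E: time 9+3=12, value 15+44=59
- E+G: time 3+7=10, value 44+12=56
Best: 87 marks.

87 marks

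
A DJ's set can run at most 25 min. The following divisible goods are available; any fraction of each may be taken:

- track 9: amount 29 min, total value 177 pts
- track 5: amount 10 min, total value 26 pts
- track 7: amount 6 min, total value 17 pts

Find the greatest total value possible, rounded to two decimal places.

Take in order of value per unit:
- track 9 (177/29 per unit): 25 of 29 → value 25×177/29 = 152.5862, running total 152.59
Total 152.59.

152.59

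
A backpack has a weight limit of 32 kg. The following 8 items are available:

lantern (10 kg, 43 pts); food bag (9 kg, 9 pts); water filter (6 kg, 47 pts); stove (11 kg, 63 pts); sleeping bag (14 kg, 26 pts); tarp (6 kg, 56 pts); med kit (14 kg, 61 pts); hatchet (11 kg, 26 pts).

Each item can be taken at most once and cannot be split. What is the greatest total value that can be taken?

This is a 0/1 knapsack; check combinations near the capacity.
- stove+tarp+med kit: weight 11+6+14=31, value 63+56+61=180
- food bag+water filter+stove+tarp: weight 9+6+11+6=32, value 9+47+63+56=175
- water filter+stove+med kit: weight 6+11+14=31, value 47+63+61=171
Best: 180 pts.

180 pts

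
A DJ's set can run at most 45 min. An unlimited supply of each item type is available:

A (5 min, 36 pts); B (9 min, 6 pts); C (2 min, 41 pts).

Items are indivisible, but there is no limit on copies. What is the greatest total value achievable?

Best value-per-unit is C at 41/2, and filling with it alone uses duration 22×2=44. No mix of the others beats 22×41 = 902.

902 pts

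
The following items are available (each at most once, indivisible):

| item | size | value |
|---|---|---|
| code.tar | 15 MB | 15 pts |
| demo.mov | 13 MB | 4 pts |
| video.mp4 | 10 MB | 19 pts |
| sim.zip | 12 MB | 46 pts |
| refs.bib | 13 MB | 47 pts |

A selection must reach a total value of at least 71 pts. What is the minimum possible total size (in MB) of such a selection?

25

Subsets with value ≥ 71, sorted by total size:
- sim.zip+refs.bib: size 25, value 93
- video.mp4+sim.zip+refs.bib: size 35, value 112
Minimum size: 25 MB.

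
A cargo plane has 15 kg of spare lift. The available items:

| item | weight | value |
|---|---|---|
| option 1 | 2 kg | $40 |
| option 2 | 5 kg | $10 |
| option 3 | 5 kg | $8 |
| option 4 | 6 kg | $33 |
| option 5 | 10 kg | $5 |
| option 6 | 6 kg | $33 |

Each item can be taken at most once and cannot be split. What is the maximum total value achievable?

Check high-value combinations within 15 kg:
- option 1+option 4+option 6: weight 2+6+6=14, value 40+33+33=106
- option 1+option 2+option 4: weight 2+5+6=13, value 40+10+33=83
- option 1+option 2+option 6: weight 2+5+6=13, value 40+10+33=83
- option 1+option 3+option 4: weight 2+5+6=13, value 40+8+33=81
- option 1+option 3+option 6: weight 2+5+6=13, value 40+8+33=81
Best: $106.

$106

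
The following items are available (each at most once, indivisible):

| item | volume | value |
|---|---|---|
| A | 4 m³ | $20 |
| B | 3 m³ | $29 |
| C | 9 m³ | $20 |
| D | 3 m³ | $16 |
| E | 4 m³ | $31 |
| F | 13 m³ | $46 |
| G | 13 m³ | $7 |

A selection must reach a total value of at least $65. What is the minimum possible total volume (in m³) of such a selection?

10

Subsets with value ≥ 65, sorted by total volume:
- B+D+E: volume 10, value 76
- A+B+D: volume 10, value 65
- A+B+E: volume 11, value 80
Minimum volume: 10 m³.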